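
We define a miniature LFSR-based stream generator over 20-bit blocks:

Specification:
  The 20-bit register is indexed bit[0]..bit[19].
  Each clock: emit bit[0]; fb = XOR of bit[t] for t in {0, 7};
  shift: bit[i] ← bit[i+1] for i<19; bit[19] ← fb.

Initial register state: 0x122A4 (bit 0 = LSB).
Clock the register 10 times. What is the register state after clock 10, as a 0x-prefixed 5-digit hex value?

0x38448

reg_0 = 0x122A4
clock 1: out=0, reg = 0x89152
clock 2: out=0, reg = 0x448A9
clock 3: out=1, reg = 0x22454
clock 4: out=0, reg = 0x1122A
clock 5: out=0, reg = 0x08915
clock 6: out=1, reg = 0x8448A
clock 7: out=0, reg = 0xC2245
clock 8: out=1, reg = 0xE1122
clock 9: out=0, reg = 0x70891
clock 10: out=1, reg = 0x38448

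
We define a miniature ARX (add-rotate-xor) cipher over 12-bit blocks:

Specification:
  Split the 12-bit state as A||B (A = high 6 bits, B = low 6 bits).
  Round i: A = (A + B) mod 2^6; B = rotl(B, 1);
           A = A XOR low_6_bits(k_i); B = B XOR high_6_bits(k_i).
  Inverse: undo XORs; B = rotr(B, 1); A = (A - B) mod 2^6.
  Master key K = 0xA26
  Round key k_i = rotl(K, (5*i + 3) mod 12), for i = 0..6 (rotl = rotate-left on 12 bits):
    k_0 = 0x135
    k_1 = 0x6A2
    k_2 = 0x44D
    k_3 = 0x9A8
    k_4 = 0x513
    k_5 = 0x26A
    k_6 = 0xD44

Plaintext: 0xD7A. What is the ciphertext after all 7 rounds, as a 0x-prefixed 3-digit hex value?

s_0 = plaintext = 0xD7A
s_1 = Round(s_0, k_0) = 0x6B1
s_2 = Round(s_1, k_1) = 0xA79
s_3 = Round(s_2, k_2) = 0xBE2
s_4 = Round(s_3, k_3) = 0xE63
s_5 = Round(s_4, k_4) = 0x3D3
s_6 = Round(s_5, k_5) = 0x22F
s_7 = Round(s_6, k_6) = 0xCEA

0xCEA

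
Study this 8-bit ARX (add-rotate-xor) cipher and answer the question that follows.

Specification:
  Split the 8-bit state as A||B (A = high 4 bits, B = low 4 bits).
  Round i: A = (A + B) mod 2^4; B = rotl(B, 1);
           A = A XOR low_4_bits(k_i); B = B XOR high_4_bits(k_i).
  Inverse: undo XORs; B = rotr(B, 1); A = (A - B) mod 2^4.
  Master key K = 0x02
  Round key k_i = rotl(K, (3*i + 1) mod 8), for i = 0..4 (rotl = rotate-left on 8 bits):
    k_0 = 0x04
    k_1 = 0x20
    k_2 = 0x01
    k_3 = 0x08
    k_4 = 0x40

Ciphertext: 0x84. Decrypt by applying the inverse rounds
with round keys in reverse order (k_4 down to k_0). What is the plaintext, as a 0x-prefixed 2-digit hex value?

0xC8

s_0 = ciphertext = 0x84
s_1 = InvRound(s_0, k_4) = 0x80
s_2 = InvRound(s_1, k_3) = 0x00
s_3 = InvRound(s_2, k_2) = 0x10
s_4 = InvRound(s_3, k_1) = 0x01
s_5 = InvRound(s_4, k_0) = 0xC8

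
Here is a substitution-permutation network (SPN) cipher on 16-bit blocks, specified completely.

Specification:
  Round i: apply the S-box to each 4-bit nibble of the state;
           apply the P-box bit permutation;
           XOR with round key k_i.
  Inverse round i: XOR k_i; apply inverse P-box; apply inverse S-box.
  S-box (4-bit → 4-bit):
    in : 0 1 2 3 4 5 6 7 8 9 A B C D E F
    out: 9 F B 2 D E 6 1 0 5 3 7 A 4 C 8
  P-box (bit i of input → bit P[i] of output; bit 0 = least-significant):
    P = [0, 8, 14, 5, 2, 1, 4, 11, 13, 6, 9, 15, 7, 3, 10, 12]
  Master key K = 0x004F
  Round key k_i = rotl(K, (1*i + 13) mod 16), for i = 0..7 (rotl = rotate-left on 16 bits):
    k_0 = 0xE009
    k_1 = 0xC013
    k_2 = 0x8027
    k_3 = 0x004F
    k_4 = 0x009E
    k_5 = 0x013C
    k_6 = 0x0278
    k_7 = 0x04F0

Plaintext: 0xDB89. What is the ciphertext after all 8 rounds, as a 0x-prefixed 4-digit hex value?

0x965D

s_0 = plaintext = 0xDB89
s_1 = Round(s_0, k_0) = 0x8648
s_2 = Round(s_1, k_1) = 0xCA47
s_3 = Round(s_2, k_2) = 0xB87A
s_4 = Round(s_3, k_3) = 0x05C2
s_5 = Round(s_4, k_4) = 0x9B7D
s_6 = Round(s_5, k_5) = 0x67F8
s_7 = Round(s_6, k_6) = 0x2E70
s_8 = Round(s_7, k_7) = 0x965D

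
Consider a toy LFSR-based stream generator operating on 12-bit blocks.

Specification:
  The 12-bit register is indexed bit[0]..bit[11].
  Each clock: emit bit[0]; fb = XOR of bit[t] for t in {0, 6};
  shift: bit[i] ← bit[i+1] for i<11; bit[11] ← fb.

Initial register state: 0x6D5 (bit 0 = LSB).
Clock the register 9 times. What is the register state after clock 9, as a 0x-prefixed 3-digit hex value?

0xA73

reg_0 = 0x6D5
clock 1: out=1, reg = 0x36A
clock 2: out=0, reg = 0x9B5
clock 3: out=1, reg = 0xCDA
clock 4: out=0, reg = 0xE6D
clock 5: out=1, reg = 0x736
clock 6: out=0, reg = 0x39B
clock 7: out=1, reg = 0x9CD
clock 8: out=1, reg = 0x4E6
clock 9: out=0, reg = 0xA73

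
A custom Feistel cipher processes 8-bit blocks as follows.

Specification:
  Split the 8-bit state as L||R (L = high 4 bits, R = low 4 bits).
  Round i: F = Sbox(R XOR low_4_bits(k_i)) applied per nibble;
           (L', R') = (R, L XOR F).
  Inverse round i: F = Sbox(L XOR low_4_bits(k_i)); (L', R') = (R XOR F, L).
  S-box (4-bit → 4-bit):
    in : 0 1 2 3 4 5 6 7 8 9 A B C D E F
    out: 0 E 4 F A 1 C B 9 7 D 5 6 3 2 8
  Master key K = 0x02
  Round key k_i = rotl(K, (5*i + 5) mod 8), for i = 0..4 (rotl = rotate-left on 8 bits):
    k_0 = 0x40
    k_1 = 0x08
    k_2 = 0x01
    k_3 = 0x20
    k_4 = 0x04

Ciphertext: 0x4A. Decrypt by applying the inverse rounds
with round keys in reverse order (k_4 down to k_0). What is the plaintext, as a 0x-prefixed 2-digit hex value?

s_0 = ciphertext = 0x4A
s_1 = InvRound(s_0, k_4) = 0xA4
s_2 = InvRound(s_1, k_3) = 0x9A
s_3 = InvRound(s_2, k_2) = 0x39
s_4 = InvRound(s_3, k_1) = 0xC3
s_5 = InvRound(s_4, k_0) = 0x5C

0x5C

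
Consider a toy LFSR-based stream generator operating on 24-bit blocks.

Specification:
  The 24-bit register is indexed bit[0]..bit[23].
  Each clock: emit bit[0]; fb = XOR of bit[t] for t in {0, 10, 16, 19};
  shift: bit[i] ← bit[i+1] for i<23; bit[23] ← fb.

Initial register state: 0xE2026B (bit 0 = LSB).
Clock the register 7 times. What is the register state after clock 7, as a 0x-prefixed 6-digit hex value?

0x6BC404

reg_0 = 0xE2026B
clock 1: out=1, reg = 0xF10135
clock 2: out=1, reg = 0x78809A
clock 3: out=0, reg = 0xBC404D
clock 4: out=1, reg = 0x5E2026
clock 5: out=0, reg = 0xAF1013
clock 6: out=1, reg = 0xD78809
clock 7: out=1, reg = 0x6BC404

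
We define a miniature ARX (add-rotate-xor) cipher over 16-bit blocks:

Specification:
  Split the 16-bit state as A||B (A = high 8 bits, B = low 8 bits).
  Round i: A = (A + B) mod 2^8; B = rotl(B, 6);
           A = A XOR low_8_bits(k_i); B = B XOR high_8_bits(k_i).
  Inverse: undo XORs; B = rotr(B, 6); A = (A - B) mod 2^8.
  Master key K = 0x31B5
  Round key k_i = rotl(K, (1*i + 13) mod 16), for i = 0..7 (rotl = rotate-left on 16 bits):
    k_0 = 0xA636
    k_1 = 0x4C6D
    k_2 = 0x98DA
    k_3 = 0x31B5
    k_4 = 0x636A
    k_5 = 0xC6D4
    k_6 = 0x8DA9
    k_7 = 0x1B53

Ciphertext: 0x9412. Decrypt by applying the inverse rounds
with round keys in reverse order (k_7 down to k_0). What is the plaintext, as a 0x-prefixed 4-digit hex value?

s_0 = ciphertext = 0x9412
s_1 = InvRound(s_0, k_7) = 0xA324
s_2 = InvRound(s_1, k_6) = 0x64A6
s_3 = InvRound(s_2, k_5) = 0x2F81
s_4 = InvRound(s_3, k_4) = 0xBA8B
s_5 = InvRound(s_4, k_3) = 0x25EA
s_6 = InvRound(s_5, k_2) = 0x36C9
s_7 = InvRound(s_6, k_1) = 0x4516
s_8 = InvRound(s_7, k_0) = 0xB1C2

0xB1C2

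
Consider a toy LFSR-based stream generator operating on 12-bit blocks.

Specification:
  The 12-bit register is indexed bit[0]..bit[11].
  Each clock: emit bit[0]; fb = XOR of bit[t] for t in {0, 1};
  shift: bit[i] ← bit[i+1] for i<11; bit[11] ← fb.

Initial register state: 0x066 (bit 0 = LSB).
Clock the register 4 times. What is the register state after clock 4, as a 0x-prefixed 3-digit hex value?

reg_0 = 0x066
clock 1: out=0, reg = 0x833
clock 2: out=1, reg = 0x419
clock 3: out=1, reg = 0xA0C
clock 4: out=0, reg = 0x506

0x506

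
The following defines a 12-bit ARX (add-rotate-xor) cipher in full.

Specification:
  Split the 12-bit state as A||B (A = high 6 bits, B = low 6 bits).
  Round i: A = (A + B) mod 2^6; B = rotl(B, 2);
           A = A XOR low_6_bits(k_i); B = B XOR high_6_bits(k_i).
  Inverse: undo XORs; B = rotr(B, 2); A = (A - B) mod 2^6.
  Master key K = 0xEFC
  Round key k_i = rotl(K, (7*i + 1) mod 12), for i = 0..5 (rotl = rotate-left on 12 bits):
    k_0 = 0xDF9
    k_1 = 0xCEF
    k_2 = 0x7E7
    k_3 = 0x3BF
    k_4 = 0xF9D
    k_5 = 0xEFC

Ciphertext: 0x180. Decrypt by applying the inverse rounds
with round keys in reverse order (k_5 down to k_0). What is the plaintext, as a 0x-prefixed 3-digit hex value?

s_0 = ciphertext = 0x180
s_1 = InvRound(s_0, k_5) = 0xF3E
s_2 = InvRound(s_1, k_4) = 0x840
s_3 = InvRound(s_2, k_3) = 0xEE3
s_4 = InvRound(s_3, k_2) = 0x34F
s_5 = InvRound(s_4, k_1) = 0x4CF
s_6 = InvRound(s_5, k_0) = 0x70E

0x70E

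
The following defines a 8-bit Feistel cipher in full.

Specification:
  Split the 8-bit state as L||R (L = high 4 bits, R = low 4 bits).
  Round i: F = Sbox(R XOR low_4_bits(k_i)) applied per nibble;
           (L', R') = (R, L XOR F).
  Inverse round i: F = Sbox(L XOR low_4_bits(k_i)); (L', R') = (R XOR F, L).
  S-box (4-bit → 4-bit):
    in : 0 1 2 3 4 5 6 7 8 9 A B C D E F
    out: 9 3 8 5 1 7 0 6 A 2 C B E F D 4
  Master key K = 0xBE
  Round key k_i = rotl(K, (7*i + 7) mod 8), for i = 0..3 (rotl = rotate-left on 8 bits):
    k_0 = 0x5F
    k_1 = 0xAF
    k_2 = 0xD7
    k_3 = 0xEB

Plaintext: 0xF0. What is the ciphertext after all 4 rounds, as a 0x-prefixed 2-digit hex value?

0xB8

s_0 = plaintext = 0xF0
s_1 = Round(s_0, k_0) = 0x0B
s_2 = Round(s_1, k_1) = 0xB1
s_3 = Round(s_2, k_2) = 0x1B
s_4 = Round(s_3, k_3) = 0xB8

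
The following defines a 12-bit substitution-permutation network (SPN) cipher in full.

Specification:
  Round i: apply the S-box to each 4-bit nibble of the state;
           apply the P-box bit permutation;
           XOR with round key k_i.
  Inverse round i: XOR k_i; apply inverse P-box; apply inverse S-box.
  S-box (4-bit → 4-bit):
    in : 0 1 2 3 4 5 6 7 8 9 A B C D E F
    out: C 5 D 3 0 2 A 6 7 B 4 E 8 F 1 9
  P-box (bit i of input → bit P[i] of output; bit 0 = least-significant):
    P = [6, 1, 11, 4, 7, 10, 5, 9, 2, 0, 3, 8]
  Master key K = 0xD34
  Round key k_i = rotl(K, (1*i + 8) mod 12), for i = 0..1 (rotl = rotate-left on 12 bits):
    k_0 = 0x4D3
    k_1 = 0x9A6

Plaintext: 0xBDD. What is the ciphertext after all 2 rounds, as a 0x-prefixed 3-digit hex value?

0x24D

s_0 = plaintext = 0xBDD
s_1 = Round(s_0, k_0) = 0xB28
s_2 = Round(s_1, k_1) = 0x24D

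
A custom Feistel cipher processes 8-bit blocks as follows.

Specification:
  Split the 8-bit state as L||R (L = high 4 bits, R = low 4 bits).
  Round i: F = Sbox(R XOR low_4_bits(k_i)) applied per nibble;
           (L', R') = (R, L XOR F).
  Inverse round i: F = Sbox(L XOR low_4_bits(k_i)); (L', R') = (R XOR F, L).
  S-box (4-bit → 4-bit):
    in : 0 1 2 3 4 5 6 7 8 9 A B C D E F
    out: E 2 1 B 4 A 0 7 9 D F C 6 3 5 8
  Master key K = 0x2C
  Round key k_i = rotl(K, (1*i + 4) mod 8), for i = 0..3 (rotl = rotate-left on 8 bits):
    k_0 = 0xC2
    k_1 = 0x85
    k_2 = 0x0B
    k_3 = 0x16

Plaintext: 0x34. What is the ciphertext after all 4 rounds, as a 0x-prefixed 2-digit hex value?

s_0 = plaintext = 0x34
s_1 = Round(s_0, k_0) = 0x43
s_2 = Round(s_1, k_1) = 0x34
s_3 = Round(s_2, k_2) = 0x4B
s_4 = Round(s_3, k_3) = 0xB7

0xB7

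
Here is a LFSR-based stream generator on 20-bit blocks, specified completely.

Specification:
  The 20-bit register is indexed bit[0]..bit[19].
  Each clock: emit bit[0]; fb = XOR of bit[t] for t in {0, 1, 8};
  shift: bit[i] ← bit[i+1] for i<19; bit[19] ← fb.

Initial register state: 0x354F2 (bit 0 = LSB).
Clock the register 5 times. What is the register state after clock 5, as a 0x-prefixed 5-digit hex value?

reg_0 = 0x354F2
clock 1: out=0, reg = 0x9AA79
clock 2: out=1, reg = 0xCD53C
clock 3: out=0, reg = 0xE6A9E
clock 4: out=0, reg = 0xF354F
clock 5: out=1, reg = 0xF9AA7

0xF9AA7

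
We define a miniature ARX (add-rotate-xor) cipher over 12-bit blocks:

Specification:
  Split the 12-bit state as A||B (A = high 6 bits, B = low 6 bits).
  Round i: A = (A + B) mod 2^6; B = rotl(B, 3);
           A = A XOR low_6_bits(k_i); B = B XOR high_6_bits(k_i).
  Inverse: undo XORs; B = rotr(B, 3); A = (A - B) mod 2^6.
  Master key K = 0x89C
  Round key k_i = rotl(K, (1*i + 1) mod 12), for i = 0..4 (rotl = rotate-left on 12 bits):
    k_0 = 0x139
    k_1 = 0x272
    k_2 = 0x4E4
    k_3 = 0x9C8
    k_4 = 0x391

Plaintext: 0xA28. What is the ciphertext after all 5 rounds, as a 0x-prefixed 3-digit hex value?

0x769

s_0 = plaintext = 0xA28
s_1 = Round(s_0, k_0) = 0xA41
s_2 = Round(s_1, k_1) = 0x601
s_3 = Round(s_2, k_2) = 0xF5B
s_4 = Round(s_3, k_3) = 0x43C
s_5 = Round(s_4, k_4) = 0x769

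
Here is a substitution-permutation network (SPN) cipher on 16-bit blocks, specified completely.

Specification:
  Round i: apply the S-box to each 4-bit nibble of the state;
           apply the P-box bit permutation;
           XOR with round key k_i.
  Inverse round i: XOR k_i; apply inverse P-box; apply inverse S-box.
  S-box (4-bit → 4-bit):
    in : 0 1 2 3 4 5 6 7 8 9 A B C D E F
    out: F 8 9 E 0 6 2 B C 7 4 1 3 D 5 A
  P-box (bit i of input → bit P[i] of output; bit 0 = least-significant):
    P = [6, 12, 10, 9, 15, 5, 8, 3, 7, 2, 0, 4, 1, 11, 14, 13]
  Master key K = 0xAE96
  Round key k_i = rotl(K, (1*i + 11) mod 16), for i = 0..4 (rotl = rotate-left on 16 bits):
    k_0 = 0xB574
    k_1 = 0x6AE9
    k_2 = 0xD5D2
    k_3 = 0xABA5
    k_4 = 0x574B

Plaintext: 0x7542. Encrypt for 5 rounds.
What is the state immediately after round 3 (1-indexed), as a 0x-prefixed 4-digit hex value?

0x2E9F

s_0 = plaintext = 0x7542
s_1 = Round(s_0, k_0) = 0x9F33
s_2 = Round(s_1, k_1) = 0x35D7
s_3 = Round(s_2, k_2) = 0x2E9F
s_4 = Round(s_3, k_3) = 0x1806
s_5 = Round(s_4, k_4) = 0xE672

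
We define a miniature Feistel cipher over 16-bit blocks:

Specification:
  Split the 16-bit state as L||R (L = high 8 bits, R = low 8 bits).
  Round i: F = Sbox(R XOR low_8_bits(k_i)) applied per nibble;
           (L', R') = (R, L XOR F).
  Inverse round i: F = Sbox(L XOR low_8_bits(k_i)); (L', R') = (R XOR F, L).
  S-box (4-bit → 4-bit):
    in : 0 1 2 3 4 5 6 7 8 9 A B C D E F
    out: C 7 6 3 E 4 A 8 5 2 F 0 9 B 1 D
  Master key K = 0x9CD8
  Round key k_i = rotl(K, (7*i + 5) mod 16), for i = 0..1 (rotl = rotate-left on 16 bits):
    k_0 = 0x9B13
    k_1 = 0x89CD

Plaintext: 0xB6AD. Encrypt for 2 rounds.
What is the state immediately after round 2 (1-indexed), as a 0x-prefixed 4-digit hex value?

s_0 = plaintext = 0xB6AD
s_1 = Round(s_0, k_0) = 0xADB7
s_2 = Round(s_1, k_1) = 0xB722

0xB722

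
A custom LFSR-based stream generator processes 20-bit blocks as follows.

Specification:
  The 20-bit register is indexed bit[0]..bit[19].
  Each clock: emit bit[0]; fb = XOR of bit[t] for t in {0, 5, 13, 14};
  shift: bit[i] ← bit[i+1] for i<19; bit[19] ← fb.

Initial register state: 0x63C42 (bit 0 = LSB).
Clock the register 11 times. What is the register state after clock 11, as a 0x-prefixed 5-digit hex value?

reg_0 = 0x63C42
clock 1: out=0, reg = 0xB1E21
clock 2: out=1, reg = 0x58F10
clock 3: out=0, reg = 0x2C788
clock 4: out=0, reg = 0x963C4
clock 5: out=0, reg = 0x4B1E2
clock 6: out=0, reg = 0x258F1
clock 7: out=1, reg = 0x92C78
clock 8: out=0, reg = 0x4963C
clock 9: out=0, reg = 0xA4B1E
clock 10: out=0, reg = 0xD258F
clock 11: out=1, reg = 0x692C7

0x692C7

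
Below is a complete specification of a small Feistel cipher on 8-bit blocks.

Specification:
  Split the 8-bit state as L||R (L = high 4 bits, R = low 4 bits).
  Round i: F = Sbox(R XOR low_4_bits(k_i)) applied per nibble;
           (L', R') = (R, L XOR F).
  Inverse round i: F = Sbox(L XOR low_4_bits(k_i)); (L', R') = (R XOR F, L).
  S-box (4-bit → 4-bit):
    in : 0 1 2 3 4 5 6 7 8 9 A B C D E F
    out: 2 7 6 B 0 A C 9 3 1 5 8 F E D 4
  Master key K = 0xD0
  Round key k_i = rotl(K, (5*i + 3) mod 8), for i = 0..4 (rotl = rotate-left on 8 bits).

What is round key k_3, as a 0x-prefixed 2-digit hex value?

0x43

K = 0xD0
k_0 = rotl(K, (5*0+3) mod 8) = rotl(K, 3) = 0x86
k_1 = rotl(K, (5*1+3) mod 8) = rotl(K, 0) = 0xD0
k_2 = rotl(K, (5*2+3) mod 8) = rotl(K, 5) = 0x1A
k_3 = rotl(K, (5*3+3) mod 8) = rotl(K, 2) = 0x43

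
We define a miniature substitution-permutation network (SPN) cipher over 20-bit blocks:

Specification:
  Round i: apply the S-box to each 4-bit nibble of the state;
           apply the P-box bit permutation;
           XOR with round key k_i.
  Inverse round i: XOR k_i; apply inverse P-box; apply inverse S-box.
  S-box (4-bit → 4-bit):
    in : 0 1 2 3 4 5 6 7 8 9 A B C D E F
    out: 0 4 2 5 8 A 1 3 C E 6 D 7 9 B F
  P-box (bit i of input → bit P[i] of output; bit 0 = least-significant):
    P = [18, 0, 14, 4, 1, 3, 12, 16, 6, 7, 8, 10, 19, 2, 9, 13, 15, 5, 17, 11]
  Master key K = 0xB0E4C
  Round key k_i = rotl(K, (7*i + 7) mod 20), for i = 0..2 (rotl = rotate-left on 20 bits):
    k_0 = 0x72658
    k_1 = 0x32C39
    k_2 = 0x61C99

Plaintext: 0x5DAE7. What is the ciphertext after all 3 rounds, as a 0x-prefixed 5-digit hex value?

0xB511F

s_0 = plaintext = 0x5DAE7
s_1 = Round(s_0, k_0) = 0xA0FF3
s_2 = Round(s_1, k_1) = 0x479D3
s_3 = Round(s_2, k_2) = 0xB511F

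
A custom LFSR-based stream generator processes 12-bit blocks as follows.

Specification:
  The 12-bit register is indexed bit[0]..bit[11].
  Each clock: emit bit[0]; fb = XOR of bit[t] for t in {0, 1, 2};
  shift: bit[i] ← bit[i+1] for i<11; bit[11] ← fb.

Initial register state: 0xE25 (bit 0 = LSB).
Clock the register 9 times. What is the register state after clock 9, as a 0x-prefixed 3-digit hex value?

reg_0 = 0xE25
clock 1: out=1, reg = 0x712
clock 2: out=0, reg = 0xB89
clock 3: out=1, reg = 0xDC4
clock 4: out=0, reg = 0xEE2
clock 5: out=0, reg = 0xF71
clock 6: out=1, reg = 0xFB8
clock 7: out=0, reg = 0x7DC
clock 8: out=0, reg = 0xBEE
clock 9: out=0, reg = 0x5F7

0x5F7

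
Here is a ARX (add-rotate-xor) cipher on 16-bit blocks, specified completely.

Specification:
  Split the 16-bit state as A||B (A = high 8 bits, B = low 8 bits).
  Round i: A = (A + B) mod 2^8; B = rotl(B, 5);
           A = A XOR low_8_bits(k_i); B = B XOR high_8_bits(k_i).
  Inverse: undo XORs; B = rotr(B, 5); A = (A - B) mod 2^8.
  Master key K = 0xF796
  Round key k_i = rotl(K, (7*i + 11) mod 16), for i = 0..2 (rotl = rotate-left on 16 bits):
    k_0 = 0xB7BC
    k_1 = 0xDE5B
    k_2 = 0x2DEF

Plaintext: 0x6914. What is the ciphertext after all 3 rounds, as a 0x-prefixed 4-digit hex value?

s_0 = plaintext = 0x6914
s_1 = Round(s_0, k_0) = 0xC135
s_2 = Round(s_1, k_1) = 0xAD78
s_3 = Round(s_2, k_2) = 0xCA22

0xCA22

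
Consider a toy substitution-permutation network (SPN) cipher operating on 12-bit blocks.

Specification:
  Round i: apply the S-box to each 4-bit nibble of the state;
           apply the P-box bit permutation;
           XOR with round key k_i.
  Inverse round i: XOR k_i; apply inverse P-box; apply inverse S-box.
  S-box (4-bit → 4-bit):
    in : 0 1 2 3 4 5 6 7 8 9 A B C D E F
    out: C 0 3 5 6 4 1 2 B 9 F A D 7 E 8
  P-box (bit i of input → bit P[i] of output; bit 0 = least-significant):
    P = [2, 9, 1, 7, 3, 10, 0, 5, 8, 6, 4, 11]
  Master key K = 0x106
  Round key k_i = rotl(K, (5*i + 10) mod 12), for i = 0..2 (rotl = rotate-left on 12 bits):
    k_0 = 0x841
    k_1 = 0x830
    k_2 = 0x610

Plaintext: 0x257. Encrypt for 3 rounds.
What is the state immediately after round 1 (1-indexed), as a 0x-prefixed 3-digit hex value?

s_0 = plaintext = 0x257
s_1 = Round(s_0, k_0) = 0xB00
s_2 = Round(s_1, k_1) = 0x0D3
s_3 = Round(s_2, k_2) = 0xA0F

0xB00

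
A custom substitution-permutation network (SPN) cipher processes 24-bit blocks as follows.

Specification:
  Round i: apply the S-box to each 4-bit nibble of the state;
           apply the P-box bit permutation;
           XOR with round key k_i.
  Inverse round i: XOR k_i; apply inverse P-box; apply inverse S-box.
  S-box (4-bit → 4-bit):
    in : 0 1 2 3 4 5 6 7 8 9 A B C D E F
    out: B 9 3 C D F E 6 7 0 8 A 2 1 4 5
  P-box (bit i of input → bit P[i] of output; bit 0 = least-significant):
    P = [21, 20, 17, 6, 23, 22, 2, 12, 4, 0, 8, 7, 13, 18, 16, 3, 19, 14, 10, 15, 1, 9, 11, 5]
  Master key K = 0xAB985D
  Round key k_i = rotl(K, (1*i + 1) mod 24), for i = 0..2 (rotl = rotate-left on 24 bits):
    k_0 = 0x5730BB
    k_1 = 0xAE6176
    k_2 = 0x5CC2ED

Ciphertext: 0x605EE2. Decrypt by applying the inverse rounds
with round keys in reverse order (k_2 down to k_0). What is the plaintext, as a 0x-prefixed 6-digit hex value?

0x7310F5

s_0 = ciphertext = 0x605EE2
s_1 = InvRound(s_0, k_2) = 0xF4BC32
s_2 = InvRound(s_1, k_1) = 0xE59E66
s_3 = InvRound(s_2, k_0) = 0x7310F5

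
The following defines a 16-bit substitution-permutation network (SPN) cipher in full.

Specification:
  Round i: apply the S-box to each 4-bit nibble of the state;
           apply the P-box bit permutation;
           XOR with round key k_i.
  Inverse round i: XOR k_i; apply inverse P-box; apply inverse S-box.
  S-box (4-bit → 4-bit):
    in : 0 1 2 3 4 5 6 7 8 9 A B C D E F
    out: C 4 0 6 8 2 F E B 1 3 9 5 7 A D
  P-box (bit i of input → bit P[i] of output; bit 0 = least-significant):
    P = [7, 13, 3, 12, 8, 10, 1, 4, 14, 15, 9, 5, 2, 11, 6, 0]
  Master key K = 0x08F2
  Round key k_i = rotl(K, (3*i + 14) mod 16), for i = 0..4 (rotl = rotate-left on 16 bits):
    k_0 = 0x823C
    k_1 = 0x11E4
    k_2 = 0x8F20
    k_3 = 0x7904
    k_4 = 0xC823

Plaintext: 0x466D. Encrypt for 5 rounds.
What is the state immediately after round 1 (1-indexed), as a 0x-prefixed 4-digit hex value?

0x6587

s_0 = plaintext = 0x466D
s_1 = Round(s_0, k_0) = 0x6587
s_2 = Round(s_1, k_1) = 0xACB9
s_3 = Round(s_2, k_2) = 0xC4B4
s_4 = Round(s_3, k_3) = 0x6870
s_5 = Round(s_4, k_4) = 0x145C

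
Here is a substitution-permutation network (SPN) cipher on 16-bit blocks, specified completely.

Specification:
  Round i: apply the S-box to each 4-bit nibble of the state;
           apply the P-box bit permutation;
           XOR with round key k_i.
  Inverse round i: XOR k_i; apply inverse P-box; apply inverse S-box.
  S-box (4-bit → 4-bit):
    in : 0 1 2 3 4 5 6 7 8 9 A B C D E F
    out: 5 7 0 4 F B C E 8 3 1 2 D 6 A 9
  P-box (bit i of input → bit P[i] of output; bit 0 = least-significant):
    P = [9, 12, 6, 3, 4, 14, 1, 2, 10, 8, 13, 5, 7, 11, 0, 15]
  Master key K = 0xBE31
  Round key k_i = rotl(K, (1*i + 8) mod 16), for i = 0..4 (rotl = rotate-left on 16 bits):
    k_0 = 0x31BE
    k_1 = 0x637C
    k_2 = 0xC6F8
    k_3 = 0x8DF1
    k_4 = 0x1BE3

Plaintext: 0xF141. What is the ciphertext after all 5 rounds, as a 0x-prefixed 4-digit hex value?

s_0 = plaintext = 0xF141
s_1 = Round(s_0, k_0) = 0xC668
s_2 = Round(s_1, k_1) = 0xC3D3
s_3 = Round(s_2, k_2) = 0x263B
s_4 = Round(s_3, k_3) = 0xBDD3
s_5 = Round(s_4, k_4) = 0x72A1

0x72A1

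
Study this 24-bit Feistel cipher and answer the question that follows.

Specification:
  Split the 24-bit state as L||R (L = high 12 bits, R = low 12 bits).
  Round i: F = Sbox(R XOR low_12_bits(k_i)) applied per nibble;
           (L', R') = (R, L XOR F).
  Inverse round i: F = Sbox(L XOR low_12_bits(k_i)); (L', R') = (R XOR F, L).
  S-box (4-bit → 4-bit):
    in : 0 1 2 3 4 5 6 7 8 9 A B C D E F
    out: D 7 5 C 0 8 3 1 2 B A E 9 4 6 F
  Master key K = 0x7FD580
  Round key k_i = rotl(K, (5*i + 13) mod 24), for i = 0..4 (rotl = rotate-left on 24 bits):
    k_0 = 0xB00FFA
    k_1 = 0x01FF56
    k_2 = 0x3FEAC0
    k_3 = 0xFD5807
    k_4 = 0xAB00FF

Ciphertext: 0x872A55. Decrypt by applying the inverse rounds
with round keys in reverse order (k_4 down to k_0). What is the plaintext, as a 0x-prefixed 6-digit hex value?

s_0 = ciphertext = 0x872A55
s_1 = InvRound(s_0, k_4) = 0x871872
s_2 = InvRound(s_1, k_3) = 0x561871
s_3 = InvRound(s_2, k_2) = 0x7D6561
s_4 = InvRound(s_3, k_1) = 0x74C7D6
s_5 = InvRound(s_4, k_0) = 0x53574C

0x53574C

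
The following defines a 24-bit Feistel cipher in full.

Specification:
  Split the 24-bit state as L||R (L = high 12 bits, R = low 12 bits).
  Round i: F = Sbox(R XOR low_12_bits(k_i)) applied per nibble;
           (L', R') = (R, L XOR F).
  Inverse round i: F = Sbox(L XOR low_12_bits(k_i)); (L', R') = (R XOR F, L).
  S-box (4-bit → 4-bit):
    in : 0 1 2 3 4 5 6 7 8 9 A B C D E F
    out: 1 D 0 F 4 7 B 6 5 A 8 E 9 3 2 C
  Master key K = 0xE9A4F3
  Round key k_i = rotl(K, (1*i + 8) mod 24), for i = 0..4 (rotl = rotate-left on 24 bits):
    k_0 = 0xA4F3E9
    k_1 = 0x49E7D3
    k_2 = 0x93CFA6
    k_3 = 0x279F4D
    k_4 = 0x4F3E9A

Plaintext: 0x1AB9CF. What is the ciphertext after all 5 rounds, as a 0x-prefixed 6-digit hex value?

0xB6BA76

s_0 = plaintext = 0x1AB9CF
s_1 = Round(s_0, k_0) = 0x9CF9A0
s_2 = Round(s_1, k_1) = 0x9A0BA0
s_3 = Round(s_2, k_2) = 0xBA0DBB
s_4 = Round(s_3, k_3) = 0xDBBB6B
s_5 = Round(s_4, k_4) = 0xB6BA76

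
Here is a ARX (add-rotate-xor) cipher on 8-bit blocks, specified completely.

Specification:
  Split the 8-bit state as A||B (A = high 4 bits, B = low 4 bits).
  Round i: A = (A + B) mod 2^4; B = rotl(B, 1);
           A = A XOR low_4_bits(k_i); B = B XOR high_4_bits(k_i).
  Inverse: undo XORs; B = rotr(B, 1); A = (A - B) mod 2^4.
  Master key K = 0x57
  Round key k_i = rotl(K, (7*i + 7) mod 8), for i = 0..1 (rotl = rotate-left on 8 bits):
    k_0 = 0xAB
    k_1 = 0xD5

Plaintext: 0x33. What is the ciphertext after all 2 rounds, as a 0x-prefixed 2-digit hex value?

s_0 = plaintext = 0x33
s_1 = Round(s_0, k_0) = 0xDC
s_2 = Round(s_1, k_1) = 0xC4

0xC4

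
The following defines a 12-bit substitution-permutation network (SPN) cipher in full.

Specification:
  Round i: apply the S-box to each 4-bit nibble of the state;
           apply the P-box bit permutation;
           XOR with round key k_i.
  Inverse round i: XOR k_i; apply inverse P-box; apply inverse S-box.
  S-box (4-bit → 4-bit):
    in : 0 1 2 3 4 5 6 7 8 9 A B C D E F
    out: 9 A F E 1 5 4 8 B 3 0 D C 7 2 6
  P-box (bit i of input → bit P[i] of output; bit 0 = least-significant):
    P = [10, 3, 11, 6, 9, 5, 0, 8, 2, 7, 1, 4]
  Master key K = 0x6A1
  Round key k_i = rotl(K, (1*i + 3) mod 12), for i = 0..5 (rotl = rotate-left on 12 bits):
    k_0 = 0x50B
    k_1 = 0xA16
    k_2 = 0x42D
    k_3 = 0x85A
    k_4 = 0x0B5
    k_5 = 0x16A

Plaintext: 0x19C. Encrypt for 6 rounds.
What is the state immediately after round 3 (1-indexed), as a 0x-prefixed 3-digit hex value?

0x80E

s_0 = plaintext = 0x19C
s_1 = Round(s_0, k_0) = 0xFFB
s_2 = Round(s_1, k_1) = 0x6F5
s_3 = Round(s_2, k_2) = 0x80E
s_4 = Round(s_3, k_3) = 0xBC6
s_5 = Round(s_4, k_4) = 0x9A2
s_6 = Round(s_5, k_5) = 0xDA6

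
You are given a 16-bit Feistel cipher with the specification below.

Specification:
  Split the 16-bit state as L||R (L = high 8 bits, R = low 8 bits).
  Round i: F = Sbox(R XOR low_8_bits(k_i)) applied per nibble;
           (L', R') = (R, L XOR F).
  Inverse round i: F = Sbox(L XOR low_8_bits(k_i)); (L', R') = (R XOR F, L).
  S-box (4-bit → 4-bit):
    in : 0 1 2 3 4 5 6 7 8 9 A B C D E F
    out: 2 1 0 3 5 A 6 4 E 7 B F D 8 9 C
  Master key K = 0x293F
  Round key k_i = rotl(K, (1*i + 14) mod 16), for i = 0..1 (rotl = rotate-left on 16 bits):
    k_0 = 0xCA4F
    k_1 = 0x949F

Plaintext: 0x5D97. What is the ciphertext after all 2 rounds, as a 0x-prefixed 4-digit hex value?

s_0 = plaintext = 0x5D97
s_1 = Round(s_0, k_0) = 0x97D3
s_2 = Round(s_1, k_1) = 0xD3CA

0xD3CA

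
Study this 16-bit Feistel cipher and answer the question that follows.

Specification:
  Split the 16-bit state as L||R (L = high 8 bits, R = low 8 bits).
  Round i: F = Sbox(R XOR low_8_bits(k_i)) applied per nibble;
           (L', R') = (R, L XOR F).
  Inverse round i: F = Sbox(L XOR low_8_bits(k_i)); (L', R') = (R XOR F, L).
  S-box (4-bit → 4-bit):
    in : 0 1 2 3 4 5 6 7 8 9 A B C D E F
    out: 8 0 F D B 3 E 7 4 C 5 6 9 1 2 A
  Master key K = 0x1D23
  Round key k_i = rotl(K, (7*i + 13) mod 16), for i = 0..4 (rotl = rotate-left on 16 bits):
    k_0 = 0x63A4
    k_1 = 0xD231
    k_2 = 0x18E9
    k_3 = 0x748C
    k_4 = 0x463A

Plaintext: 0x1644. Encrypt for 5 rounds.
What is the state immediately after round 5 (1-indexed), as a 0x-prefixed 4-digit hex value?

0x7D7E

s_0 = plaintext = 0x1644
s_1 = Round(s_0, k_0) = 0x443E
s_2 = Round(s_1, k_1) = 0x3ECE
s_3 = Round(s_2, k_2) = 0xCEC9
s_4 = Round(s_3, k_3) = 0xC97D
s_5 = Round(s_4, k_4) = 0x7D7E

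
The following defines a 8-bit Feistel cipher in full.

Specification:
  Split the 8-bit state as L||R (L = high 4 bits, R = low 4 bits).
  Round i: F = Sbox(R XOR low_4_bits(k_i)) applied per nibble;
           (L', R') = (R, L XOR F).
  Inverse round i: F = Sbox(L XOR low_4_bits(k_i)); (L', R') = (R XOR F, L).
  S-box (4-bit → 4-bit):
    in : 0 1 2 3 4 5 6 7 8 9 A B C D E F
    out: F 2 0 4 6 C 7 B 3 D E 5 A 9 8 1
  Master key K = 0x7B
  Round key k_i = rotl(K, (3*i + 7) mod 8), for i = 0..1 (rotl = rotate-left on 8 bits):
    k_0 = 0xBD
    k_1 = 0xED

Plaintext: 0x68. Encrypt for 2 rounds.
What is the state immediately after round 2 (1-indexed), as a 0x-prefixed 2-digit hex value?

0xA3

s_0 = plaintext = 0x68
s_1 = Round(s_0, k_0) = 0x8A
s_2 = Round(s_1, k_1) = 0xA3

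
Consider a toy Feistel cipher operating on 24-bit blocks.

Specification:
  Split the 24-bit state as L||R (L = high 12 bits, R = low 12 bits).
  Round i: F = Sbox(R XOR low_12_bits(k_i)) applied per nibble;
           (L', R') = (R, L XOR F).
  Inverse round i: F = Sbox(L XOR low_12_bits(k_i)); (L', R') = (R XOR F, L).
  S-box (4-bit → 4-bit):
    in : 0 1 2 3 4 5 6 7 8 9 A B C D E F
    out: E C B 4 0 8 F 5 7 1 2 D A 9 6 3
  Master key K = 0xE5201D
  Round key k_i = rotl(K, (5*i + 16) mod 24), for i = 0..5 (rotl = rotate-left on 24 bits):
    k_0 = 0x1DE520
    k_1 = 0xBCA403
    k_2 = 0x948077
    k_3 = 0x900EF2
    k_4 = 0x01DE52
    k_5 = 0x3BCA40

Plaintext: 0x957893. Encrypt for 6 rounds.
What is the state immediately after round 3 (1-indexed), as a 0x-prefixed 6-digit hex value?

s_0 = plaintext = 0x957893
s_1 = Round(s_0, k_0) = 0x893083
s_2 = Round(s_1, k_1) = 0x0838ED
s_3 = Round(s_2, k_2) = 0x8ED791
s_4 = Round(s_3, k_3) = 0x791919
s_5 = Round(s_4, k_4) = 0x91929C
s_6 = Round(s_5, k_5) = 0x29CE83

0x8ED791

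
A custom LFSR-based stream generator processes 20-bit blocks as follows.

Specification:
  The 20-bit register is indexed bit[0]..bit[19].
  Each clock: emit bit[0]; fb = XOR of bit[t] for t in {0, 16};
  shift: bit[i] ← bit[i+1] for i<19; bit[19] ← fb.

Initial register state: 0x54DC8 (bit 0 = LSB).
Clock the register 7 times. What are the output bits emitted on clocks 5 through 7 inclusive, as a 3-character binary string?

001

reg_0 = 0x54DC8
clock 1: out=0, reg = 0xAA6E4
clock 2: out=0, reg = 0x55372
clock 3: out=0, reg = 0xAA9B9
clock 4: out=1, reg = 0xD54DC
clock 5: out=0, reg = 0xEAA6E
clock 6: out=0, reg = 0x75537
clock 7: out=1, reg = 0x3AA9B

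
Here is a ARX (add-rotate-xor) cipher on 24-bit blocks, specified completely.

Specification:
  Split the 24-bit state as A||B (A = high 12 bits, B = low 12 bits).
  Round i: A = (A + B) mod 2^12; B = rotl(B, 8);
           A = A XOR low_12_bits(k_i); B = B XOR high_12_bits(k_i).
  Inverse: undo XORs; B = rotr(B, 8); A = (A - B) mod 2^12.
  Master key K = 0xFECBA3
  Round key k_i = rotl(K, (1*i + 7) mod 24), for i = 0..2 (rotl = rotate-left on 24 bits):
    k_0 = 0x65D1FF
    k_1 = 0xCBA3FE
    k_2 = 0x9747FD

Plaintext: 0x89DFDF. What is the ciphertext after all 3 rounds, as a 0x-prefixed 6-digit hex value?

0xB009B6

s_0 = plaintext = 0x89DFDF
s_1 = Round(s_0, k_0) = 0x9839A0
s_2 = Round(s_1, k_1) = 0x0DDC20
s_3 = Round(s_2, k_2) = 0xB009B6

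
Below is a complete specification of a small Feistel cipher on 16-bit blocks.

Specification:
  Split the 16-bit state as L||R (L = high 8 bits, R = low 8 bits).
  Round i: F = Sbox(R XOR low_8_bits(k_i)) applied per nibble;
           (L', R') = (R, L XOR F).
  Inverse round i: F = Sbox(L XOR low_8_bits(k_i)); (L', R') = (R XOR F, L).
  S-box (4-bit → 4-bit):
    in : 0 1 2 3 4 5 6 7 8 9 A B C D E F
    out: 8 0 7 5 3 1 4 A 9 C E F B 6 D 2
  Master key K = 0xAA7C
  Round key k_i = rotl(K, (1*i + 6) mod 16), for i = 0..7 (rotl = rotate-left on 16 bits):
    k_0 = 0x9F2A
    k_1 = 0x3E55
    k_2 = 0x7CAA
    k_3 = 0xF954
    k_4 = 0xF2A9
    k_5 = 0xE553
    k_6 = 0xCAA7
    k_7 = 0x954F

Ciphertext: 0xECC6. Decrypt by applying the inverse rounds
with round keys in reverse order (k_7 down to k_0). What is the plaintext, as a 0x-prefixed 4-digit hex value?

0xFD3C

s_0 = ciphertext = 0xECC6
s_1 = InvRound(s_0, k_7) = 0x23EC
s_2 = InvRound(s_1, k_6) = 0x7F23
s_3 = InvRound(s_2, k_5) = 0x587F
s_4 = InvRound(s_3, k_4) = 0x5F58
s_5 = InvRound(s_4, k_3) = 0xD75F
s_6 = InvRound(s_5, k_2) = 0xF9D7
s_7 = InvRound(s_6, k_1) = 0x3CF9
s_8 = InvRound(s_7, k_0) = 0xFD3C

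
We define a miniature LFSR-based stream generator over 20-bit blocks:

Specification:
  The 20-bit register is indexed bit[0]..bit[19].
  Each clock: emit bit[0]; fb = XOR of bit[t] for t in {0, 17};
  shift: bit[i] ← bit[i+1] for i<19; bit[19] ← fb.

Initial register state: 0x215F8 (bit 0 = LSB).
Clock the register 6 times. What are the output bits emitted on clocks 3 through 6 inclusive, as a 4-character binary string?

reg_0 = 0x215F8
clock 1: out=0, reg = 0x90AFC
clock 2: out=0, reg = 0x4857E
clock 3: out=0, reg = 0x242BF
clock 4: out=1, reg = 0x1215F
clock 5: out=1, reg = 0x890AF
clock 6: out=1, reg = 0xC4857

0111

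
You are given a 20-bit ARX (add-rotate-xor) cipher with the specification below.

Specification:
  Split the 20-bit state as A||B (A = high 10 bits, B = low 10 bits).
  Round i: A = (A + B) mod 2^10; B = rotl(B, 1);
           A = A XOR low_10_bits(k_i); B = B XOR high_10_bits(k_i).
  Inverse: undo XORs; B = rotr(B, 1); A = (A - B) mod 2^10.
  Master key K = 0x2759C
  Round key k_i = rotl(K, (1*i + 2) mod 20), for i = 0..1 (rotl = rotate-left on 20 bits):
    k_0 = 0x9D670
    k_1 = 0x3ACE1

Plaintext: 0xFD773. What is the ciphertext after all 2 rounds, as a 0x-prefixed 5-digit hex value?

0x52DCF

s_0 = plaintext = 0xFD773
s_1 = Round(s_0, k_0) = 0x46092
s_2 = Round(s_1, k_1) = 0x52DCF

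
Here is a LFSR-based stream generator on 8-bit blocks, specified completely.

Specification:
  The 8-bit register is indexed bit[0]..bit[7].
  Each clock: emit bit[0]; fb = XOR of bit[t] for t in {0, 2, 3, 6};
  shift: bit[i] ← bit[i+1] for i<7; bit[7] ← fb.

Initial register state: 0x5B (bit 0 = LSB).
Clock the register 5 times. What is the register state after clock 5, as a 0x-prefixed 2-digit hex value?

reg_0 = 0x5B
clock 1: out=1, reg = 0xAD
clock 2: out=1, reg = 0xD6
clock 3: out=0, reg = 0x6B
clock 4: out=1, reg = 0xB5
clock 5: out=1, reg = 0x5A

0x5A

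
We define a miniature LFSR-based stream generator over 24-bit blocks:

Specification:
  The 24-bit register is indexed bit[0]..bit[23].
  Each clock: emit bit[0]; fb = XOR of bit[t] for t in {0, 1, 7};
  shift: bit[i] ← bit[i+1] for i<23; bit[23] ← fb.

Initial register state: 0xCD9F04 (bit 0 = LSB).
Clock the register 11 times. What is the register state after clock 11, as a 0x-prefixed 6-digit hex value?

reg_0 = 0xCD9F04
clock 1: out=0, reg = 0x66CF82
clock 2: out=0, reg = 0x3367C1
clock 3: out=1, reg = 0x19B3E0
clock 4: out=0, reg = 0x8CD9F0
clock 5: out=0, reg = 0xC66CF8
clock 6: out=0, reg = 0xE3367C
clock 7: out=0, reg = 0x719B3E
clock 8: out=0, reg = 0xB8CD9F
clock 9: out=1, reg = 0xDC66CF
clock 10: out=1, reg = 0xEE3367
clock 11: out=1, reg = 0x7719B3

0x7719B3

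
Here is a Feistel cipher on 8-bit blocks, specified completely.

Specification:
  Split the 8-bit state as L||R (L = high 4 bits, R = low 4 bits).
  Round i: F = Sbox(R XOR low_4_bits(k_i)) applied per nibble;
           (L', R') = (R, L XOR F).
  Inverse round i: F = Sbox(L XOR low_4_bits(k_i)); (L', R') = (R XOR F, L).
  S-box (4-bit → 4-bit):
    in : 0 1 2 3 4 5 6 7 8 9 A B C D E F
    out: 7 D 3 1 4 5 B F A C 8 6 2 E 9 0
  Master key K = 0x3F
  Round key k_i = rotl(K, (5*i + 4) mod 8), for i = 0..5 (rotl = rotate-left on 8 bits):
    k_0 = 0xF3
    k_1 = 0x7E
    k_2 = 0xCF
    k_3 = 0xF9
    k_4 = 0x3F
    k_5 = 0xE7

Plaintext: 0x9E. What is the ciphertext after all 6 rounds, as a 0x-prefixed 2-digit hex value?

0x1E

s_0 = plaintext = 0x9E
s_1 = Round(s_0, k_0) = 0xE7
s_2 = Round(s_1, k_1) = 0x72
s_3 = Round(s_2, k_2) = 0x29
s_4 = Round(s_3, k_3) = 0x95
s_5 = Round(s_4, k_4) = 0x51
s_6 = Round(s_5, k_5) = 0x1E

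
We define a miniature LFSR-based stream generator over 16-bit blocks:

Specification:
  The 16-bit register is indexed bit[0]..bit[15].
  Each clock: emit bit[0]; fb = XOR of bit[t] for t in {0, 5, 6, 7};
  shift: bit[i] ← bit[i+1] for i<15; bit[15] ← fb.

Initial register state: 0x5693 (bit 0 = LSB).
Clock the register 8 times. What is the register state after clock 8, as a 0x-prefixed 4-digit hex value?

reg_0 = 0x5693
clock 1: out=1, reg = 0x2B49
clock 2: out=1, reg = 0x15A4
clock 3: out=0, reg = 0x0AD2
clock 4: out=0, reg = 0x0569
clock 5: out=1, reg = 0x82B4
clock 6: out=0, reg = 0x415A
clock 7: out=0, reg = 0xA0AD
clock 8: out=1, reg = 0xD056

0xD056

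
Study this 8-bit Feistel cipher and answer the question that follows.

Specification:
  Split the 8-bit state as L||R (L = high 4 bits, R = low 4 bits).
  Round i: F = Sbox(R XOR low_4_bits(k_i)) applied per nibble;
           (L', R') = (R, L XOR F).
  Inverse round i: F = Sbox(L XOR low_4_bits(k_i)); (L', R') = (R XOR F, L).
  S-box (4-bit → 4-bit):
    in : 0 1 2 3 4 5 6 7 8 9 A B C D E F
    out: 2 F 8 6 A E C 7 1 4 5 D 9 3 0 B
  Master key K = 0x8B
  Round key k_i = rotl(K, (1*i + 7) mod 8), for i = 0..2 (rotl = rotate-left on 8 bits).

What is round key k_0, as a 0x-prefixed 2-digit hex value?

K = 0x8B
k_0 = rotl(K, (1*0+7) mod 8) = rotl(K, 7) = 0xC5

0xC5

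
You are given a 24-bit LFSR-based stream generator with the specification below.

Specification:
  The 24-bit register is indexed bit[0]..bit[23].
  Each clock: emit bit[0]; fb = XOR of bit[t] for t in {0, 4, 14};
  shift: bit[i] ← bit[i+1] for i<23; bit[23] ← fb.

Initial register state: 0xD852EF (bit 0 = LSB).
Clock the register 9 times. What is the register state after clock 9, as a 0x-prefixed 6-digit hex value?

0x506C29

reg_0 = 0xD852EF
clock 1: out=1, reg = 0x6C2977
clock 2: out=1, reg = 0x3614BB
clock 3: out=1, reg = 0x1B0A5D
clock 4: out=1, reg = 0x0D852E
clock 5: out=0, reg = 0x06C297
clock 6: out=1, reg = 0x83614B
clock 7: out=1, reg = 0x41B0A5
clock 8: out=1, reg = 0xA0D852
clock 9: out=0, reg = 0x506C29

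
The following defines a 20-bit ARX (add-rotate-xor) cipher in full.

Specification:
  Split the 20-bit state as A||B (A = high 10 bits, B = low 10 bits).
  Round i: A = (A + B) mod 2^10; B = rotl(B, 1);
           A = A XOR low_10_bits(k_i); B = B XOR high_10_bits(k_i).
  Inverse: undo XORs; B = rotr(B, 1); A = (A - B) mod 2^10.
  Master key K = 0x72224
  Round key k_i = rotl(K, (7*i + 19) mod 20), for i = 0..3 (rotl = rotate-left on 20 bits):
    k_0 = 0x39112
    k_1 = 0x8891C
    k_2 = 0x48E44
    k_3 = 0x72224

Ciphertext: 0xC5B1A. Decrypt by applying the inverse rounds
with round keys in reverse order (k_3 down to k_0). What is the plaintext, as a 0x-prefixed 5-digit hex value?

0x1C3F3

s_0 = ciphertext = 0xC5B1A
s_1 = InvRound(s_0, k_3) = 0xF2569
s_2 = InvRound(s_1, k_2) = 0x5A025
s_3 = InvRound(s_2, k_1) = 0x5C703
s_4 = InvRound(s_3, k_0) = 0x1C3F3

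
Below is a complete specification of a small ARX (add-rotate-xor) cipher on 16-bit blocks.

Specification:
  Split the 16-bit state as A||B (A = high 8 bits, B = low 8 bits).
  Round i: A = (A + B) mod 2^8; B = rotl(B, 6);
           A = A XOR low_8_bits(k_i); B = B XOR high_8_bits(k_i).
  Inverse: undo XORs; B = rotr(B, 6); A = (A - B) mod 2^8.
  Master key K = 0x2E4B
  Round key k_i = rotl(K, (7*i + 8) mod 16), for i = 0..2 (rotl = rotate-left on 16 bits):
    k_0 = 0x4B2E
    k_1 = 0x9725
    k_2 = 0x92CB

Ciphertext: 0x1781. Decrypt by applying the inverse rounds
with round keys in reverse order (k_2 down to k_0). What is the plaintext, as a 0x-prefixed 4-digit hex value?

0xD890

s_0 = ciphertext = 0x1781
s_1 = InvRound(s_0, k_2) = 0x904C
s_2 = InvRound(s_1, k_1) = 0x466F
s_3 = InvRound(s_2, k_0) = 0xD890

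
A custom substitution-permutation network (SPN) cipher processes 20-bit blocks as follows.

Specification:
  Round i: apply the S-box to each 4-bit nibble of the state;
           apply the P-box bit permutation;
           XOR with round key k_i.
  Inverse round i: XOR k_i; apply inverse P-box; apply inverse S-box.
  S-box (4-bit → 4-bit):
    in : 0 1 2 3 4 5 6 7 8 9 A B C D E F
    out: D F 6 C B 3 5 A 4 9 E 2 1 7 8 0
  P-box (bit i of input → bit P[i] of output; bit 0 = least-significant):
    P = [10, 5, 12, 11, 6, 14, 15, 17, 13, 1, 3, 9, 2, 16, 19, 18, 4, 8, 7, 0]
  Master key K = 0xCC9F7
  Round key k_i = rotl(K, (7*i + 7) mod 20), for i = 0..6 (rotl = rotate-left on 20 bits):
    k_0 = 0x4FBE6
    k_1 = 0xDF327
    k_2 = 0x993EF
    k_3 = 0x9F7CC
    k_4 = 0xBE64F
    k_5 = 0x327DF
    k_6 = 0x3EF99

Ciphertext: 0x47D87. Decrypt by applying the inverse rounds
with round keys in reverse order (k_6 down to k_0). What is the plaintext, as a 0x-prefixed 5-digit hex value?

s_0 = ciphertext = 0x47D87
s_1 = InvRound(s_0, k_6) = 0xC4A38
s_2 = InvRound(s_1, k_5) = 0xA1544
s_3 = InvRound(s_2, k_4) = 0x7B128
s_4 = InvRound(s_3, k_3) = 0x80E45
s_5 = InvRound(s_4, k_2) = 0x2B281
s_6 = InvRound(s_5, k_1) = 0x21B7B
s_7 = InvRound(s_6, k_0) = 0x096AF

0x096AF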